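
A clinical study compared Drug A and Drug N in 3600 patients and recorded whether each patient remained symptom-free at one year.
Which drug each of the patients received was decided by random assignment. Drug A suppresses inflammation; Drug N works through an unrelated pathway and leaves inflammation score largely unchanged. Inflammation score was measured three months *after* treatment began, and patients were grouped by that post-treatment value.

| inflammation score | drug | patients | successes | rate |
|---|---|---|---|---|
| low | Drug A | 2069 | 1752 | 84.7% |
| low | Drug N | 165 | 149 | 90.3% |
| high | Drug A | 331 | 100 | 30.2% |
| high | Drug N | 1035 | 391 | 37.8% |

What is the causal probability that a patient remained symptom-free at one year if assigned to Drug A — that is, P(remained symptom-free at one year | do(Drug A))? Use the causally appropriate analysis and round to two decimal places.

Because the drug influences inflammation score, inflammation score is a post-treatment mediator, not a confounder. Stratifying on it would bias the estimate; the causal effect is the crude pooled difference.
So P(outcome | do(Drug A)) is just the pooled rate for Drug A: 1852/2400 = 0.772.

0.77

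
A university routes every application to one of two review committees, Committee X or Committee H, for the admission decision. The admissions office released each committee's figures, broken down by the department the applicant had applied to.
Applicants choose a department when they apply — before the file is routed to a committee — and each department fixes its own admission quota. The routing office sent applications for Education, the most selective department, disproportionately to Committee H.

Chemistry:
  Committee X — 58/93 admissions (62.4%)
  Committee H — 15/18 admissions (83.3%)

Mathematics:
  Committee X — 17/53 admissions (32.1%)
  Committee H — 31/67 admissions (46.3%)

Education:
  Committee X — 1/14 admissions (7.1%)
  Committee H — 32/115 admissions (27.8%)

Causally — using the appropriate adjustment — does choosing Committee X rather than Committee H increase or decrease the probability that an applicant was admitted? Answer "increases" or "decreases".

decreases

Within every department level Committee H has the higher rate, yet pooled Committee X does — Simpson's reversal.
Department is set before the review committee has any effect — it is not caused by the review committee — and it independently drives the outcome. That makes it a confounder, so the causal comparison is within department levels.
Within each level — Chemistry: 62.4% vs 83.3%; Mathematics: 32.1% vs 46.3%; Education: 7.1% vs 27.8% — Committee H is higher every time.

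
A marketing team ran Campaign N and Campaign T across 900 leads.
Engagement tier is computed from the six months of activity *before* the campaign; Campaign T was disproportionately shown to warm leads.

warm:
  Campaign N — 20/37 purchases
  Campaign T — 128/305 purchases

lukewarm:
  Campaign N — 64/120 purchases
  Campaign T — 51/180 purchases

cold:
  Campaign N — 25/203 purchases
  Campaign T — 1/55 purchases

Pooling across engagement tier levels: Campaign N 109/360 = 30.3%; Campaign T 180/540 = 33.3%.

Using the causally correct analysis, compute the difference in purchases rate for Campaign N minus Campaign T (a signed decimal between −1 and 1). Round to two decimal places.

+0.16

Engagement tier differs across campaigns for reasons unrelated to any effect of the campaign itself, and it separately predicts the outcome — a classic confounder. We must compare within engagement tier levels.
Adjusting over the population distribution of engagement tier: 0.380·(0.541−0.420) + 0.333·(0.533−0.283) + 0.287·(0.123−0.018) = +0.159.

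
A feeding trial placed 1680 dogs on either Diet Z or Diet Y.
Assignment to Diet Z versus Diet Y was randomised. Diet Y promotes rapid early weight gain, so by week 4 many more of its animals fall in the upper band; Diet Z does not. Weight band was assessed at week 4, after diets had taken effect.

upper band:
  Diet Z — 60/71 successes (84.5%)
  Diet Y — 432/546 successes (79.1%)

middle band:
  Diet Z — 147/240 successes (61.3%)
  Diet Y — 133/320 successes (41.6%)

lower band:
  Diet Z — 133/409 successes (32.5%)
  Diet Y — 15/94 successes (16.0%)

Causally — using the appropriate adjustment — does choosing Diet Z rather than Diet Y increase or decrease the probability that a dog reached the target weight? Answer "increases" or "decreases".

The stratified and pooled comparisons disagree (Diet Z wins within each week-4 weight band; Diet Y wins overall), so the answer turns on the causal role of week-4 weight band.
Week-4 weight band is downstream of the diet. One should not condition on a consequence of treatment, so the overall rates are the right comparison.
Pooled: Diet Z 47.2% vs Diet Y 60.4%; Diet Y is higher overall.

decreases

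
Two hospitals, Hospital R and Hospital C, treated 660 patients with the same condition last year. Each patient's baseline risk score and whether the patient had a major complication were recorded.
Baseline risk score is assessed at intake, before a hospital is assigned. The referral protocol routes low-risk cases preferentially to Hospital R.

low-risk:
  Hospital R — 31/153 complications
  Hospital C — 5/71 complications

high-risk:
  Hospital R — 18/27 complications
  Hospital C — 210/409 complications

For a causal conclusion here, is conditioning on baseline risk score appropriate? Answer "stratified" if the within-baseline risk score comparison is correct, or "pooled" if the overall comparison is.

Baseline risk score differs across hospitals for reasons unrelated to any effect of the hospital itself, and it separately predicts the outcome — a classic confounder. We must compare within baseline risk score levels.
Within each level — low-risk: 20.3% vs 7.0%; high-risk: 66.7% vs 51.3% — Hospital C is lower every time.

stratified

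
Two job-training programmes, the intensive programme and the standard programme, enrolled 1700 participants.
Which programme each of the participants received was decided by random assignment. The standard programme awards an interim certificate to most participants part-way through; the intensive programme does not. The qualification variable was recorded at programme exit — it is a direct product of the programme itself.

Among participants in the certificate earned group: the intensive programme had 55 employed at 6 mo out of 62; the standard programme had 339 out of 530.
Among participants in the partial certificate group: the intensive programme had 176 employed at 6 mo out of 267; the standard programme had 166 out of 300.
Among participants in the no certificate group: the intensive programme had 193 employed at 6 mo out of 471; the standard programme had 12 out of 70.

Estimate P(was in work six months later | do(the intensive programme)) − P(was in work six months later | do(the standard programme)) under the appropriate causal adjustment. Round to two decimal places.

-0.04

the intensive programme is higher inside every qualification attained during the programme stratum but the standard programme is higher in aggregate. Whether to stratify depends on how qualification attained during the programme relates to the programme.
Qualification attained during the programme is recorded after the programme and is itself shifted by it — it sits on the causal path from programme to outcome. Conditioning on a mediator would strip out part of the effect we want; the pooled comparison gives the total causal effect.
The causal difference is the pooled difference: 0.530 − 0.574 = -0.044.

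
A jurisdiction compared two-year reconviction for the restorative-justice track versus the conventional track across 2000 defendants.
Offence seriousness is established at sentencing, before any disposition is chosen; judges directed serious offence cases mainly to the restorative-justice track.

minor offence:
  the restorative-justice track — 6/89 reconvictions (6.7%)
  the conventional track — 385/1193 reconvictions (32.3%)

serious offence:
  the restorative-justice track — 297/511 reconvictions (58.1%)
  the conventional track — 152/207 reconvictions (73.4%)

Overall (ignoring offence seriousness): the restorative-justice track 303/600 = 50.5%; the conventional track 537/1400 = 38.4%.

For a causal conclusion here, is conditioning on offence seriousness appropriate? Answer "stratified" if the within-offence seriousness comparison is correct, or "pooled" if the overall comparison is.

stratified

The stratified and pooled comparisons disagree (the restorative-justice track wins within each offence seriousness; the conventional track wins overall), so the answer turns on the causal role of offence seriousness.
Offence seriousness satisfies the back-door criterion: it is not a descendant of the disposition, and it blocks the spurious path from disposition to outcome. Adjusting for it (i.e., using the within-offence seriousness rates) gives the causal effect.
Within each level — minor offence: 6.7% vs 32.3%; serious offence: 58.1% vs 73.4% — the restorative-justice track is lower every time.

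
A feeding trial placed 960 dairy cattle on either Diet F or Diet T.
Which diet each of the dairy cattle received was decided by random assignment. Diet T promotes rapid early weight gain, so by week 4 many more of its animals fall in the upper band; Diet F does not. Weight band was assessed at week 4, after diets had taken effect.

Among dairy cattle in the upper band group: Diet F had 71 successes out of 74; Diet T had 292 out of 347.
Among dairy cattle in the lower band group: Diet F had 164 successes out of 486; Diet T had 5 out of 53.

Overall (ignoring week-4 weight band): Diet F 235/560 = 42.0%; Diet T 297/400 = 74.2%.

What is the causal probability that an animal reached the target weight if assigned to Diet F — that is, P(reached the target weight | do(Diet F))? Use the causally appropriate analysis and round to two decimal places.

0.42

The week-4 weight band-specific comparison favours Diet F throughout, but the pooled figures favour Diet T. The question is whether to condition on week-4 weight band.
Week-4 weight band here is a post-treatment variable shaped by the diet; conditioning on it would introduce bias rather than remove it. The overall comparison is the causal one.
So P(outcome | do(Diet F)) is just the pooled rate for Diet F: 235/560 = 0.420.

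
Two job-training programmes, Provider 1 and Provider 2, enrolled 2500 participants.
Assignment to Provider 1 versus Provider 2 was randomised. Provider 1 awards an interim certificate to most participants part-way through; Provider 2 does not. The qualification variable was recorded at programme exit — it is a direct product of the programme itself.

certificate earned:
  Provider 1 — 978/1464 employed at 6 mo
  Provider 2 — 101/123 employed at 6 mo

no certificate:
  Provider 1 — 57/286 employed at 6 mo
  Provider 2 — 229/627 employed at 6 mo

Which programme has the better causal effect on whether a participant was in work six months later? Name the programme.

Provider 1

Stratifying would compare programmes among participants the programmes themselves sorted into qualification attained during the programme groups — a form of selection on an intermediate. The unconditioned pooled rates give the total causal effect.
Pooled: Provider 1 59.1% vs Provider 2 44.0%; Provider 1 is higher overall.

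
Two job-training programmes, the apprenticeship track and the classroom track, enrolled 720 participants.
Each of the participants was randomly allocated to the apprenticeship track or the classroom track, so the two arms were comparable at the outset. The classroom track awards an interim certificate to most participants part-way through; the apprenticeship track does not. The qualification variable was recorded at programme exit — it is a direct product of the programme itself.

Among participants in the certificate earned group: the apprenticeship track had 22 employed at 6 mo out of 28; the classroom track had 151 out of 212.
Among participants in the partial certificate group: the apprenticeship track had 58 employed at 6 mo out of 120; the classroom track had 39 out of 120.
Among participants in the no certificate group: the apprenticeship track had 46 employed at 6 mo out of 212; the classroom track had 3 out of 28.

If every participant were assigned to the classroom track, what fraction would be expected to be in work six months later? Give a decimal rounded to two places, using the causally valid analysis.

The qualification attained during the programme-specific comparison favours the apprenticeship track throughout, but the pooled figures favour the classroom track. The question is whether to condition on qualification attained during the programme.
Qualification attained during the programme lies on the pathway programme → qualification attained during the programme → outcome, so adjusting for it blocks the indirect effect. For the total causal effect of programme, use the unadjusted pooled rates.
So P(outcome | do(the classroom track)) is just the pooled rate for the classroom track: 193/360 = 0.536.

0.54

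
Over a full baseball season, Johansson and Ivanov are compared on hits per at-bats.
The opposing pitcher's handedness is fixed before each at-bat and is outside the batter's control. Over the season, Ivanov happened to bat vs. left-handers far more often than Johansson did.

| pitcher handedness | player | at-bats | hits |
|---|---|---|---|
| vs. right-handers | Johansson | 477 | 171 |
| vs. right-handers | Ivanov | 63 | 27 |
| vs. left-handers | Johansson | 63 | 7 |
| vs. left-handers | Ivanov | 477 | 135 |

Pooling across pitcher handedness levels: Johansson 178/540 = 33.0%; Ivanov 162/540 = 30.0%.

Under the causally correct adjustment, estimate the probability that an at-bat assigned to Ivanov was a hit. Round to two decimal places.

Within every pitcher handedness level Ivanov has the higher rate, yet pooled Johansson does — Simpson's reversal.
The imbalance in pitcher handedness arose from how at-bats were allocated, not from anything the player did; and pitcher handedness independently affects the outcome. The pooled gap is confounded — condition on pitcher handedness.
Standardising Ivanov to the population pitcher handedness mix: 0.500·27/63 + 0.500·135/477 = 0.356.

0.36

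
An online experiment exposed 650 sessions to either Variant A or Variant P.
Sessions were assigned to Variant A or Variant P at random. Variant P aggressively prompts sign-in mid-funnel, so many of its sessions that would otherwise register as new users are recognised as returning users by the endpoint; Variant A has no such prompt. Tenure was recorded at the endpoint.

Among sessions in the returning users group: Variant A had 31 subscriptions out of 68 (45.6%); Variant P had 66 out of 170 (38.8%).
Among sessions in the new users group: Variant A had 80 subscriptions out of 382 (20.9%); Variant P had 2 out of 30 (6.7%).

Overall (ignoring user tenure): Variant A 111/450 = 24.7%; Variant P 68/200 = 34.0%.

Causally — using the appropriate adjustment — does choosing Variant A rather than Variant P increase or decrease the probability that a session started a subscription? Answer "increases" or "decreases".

decreases

User tenure here is a post-treatment variable shaped by the variant; conditioning on it would introduce bias rather than remove it. The overall comparison is the causal one.
Pooled: Variant A 24.7% vs Variant P 34.0%; Variant P is higher overall.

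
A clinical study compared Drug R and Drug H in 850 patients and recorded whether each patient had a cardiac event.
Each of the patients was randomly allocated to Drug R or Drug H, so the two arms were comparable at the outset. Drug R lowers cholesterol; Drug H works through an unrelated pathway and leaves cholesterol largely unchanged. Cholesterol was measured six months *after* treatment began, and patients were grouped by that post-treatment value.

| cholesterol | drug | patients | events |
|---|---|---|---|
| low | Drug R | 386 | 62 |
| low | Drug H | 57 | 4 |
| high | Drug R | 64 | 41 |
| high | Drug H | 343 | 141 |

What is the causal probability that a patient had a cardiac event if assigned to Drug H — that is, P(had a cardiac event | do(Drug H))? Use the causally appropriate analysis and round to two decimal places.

Cholesterol here is a post-treatment variable shaped by the drug; conditioning on it would introduce bias rather than remove it. The overall comparison is the causal one.
So P(outcome | do(Drug H)) is just the pooled rate for Drug H: 145/400 = 0.362.

0.36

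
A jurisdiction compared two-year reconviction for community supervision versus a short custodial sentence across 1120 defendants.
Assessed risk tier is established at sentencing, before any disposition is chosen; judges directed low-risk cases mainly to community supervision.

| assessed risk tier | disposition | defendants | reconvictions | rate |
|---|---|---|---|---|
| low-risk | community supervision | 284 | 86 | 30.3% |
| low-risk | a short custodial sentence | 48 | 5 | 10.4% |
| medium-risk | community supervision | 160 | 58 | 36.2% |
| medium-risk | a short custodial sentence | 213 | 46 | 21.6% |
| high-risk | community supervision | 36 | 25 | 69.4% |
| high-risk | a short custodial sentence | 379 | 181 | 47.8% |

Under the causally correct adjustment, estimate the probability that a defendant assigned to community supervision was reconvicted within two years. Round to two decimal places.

0.47

The assessed risk tier-specific comparison favours a short custodial sentence throughout, but the pooled figures favour community supervision. The question is whether to condition on assessed risk tier.
Since assessed risk tier is a pre-existing factor (not a product of the disposition) and it affects the outcome on its own, it is a confounder. The stratified rates, not the pooled rate, identify the causal effect.
Standardising community supervision to the population assessed risk tier mix: 0.296·86/284 + 0.333·58/160 + 0.371·25/36 = 0.468.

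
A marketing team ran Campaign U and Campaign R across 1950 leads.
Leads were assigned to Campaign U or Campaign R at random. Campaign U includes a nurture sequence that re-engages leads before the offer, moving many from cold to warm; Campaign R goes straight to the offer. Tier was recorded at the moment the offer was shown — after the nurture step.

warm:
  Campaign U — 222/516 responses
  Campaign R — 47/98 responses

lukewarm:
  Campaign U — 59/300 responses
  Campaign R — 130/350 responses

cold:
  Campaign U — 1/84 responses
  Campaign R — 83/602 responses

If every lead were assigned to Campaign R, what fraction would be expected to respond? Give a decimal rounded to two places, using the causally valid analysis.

Campaign R is higher inside every engagement tier stratum but Campaign U is higher in aggregate. Whether to stratify depends on how engagement tier relates to the campaign.
Engagement tier is downstream of the campaign. One should not condition on a consequence of treatment, so the overall rates are the right comparison.
So P(outcome | do(Campaign R)) is just the pooled rate for Campaign R: 260/1050 = 0.248.

0.25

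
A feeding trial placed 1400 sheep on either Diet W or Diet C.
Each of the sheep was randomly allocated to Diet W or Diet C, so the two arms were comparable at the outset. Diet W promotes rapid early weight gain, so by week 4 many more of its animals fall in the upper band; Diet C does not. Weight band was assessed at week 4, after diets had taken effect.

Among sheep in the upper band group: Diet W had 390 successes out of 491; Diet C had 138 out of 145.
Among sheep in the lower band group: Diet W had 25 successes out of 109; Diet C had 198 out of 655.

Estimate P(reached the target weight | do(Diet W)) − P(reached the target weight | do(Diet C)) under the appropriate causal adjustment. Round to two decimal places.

The week-4 weight band-specific comparison favours Diet C throughout, but the pooled figures favour Diet W. The question is whether to condition on week-4 weight band.
Week-4 weight band is recorded after the diet and is itself shifted by it — it sits on the causal path from diet to outcome. Conditioning on a mediator would strip out part of the effect we want; the pooled comparison gives the total causal effect.
The causal difference is the pooled difference: 0.692 − 0.420 = +0.272.

+0.27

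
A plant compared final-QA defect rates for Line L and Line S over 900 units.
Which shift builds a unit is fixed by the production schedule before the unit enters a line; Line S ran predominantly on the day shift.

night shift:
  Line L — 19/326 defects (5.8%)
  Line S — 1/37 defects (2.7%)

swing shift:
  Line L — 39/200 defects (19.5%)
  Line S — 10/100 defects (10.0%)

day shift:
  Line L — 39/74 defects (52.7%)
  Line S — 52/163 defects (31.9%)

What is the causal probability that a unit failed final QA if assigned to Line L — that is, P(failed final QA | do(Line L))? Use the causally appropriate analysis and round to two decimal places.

0.23

Line S is lower inside every shift stratum but Line L is lower in aggregate. Whether to stratify depends on how shift relates to the line.
Since shift is a pre-existing factor (not a product of the line) and it affects the outcome on its own, it is a confounder. The stratified rates, not the pooled rate, identify the causal effect.
Standardising Line L to the population shift mix: 0.403·19/326 + 0.333·39/200 + 0.263·39/74 = 0.227.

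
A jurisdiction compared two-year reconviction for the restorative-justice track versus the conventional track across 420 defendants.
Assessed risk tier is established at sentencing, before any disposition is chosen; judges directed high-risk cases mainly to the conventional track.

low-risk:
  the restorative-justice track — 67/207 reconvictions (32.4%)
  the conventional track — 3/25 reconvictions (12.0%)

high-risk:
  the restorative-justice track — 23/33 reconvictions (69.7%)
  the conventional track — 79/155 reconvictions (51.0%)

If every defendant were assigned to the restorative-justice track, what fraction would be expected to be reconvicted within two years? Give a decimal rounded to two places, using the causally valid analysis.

0.49

the conventional track is lower inside every assessed risk tier stratum but the restorative-justice track is lower in aggregate. Whether to stratify depends on how assessed risk tier relates to the disposition.
Assessed risk tier is set before the disposition has any effect — it is not caused by the disposition — and it independently drives the outcome. That makes it a confounder, so the causal comparison is within assessed risk tier levels.
Standardising the restorative-justice track to the population assessed risk tier mix: 0.552·67/207 + 0.448·23/33 = 0.491.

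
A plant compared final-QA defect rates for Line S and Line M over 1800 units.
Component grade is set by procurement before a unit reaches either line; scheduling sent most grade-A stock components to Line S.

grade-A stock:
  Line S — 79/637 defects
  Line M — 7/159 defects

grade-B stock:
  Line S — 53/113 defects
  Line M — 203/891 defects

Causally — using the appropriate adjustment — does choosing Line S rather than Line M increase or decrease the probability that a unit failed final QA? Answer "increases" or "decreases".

The stratified and pooled comparisons disagree (Line M wins within each component grade; Line S wins overall), so the answer turns on the causal role of component grade.
Here component grade is a common cause — it drives both which line a case falls under and the outcome. The crude comparison mixes populations; the stratum-specific rates are the causally relevant ones.
Within each level — grade-A stock: 12.4% vs 4.4%; grade-B stock: 46.9% vs 22.8% — Line M is lower every time.

increases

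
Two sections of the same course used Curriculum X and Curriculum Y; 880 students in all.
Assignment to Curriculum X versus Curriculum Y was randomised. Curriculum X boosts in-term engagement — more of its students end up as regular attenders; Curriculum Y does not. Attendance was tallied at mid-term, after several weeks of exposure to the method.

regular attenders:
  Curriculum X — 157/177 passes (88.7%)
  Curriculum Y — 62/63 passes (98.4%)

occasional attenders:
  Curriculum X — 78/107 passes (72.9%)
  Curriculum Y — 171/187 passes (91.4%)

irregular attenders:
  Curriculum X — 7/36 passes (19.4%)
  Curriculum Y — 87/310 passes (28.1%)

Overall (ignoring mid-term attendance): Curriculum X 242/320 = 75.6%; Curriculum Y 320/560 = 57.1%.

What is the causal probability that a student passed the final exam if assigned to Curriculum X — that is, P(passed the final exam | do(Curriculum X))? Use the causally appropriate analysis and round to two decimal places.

The distribution of mid-term attendance is itself part of what the teaching method does — it is an intermediate outcome. Holding it fixed would remove that part of the effect; the total effect is the pooled difference.
So P(outcome | do(Curriculum X)) is just the pooled rate for Curriculum X: 242/320 = 0.756.

0.76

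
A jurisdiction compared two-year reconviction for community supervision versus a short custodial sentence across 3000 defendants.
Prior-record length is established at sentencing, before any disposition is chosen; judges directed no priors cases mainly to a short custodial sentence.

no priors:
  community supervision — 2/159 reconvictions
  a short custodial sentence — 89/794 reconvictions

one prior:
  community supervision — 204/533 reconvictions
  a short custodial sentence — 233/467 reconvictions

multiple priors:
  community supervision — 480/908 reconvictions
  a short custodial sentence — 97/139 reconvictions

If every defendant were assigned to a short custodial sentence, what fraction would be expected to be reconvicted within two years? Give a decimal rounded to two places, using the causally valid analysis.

The imbalance in prior-record length arose from how defendants were allocated, not from anything the disposition did; and prior-record length independently affects the outcome. The pooled gap is confounded — condition on prior-record length.
Standardising a short custodial sentence to the population prior-record length mix: 0.318·89/794 + 0.333·233/467 + 0.349·97/139 = 0.445.

0.45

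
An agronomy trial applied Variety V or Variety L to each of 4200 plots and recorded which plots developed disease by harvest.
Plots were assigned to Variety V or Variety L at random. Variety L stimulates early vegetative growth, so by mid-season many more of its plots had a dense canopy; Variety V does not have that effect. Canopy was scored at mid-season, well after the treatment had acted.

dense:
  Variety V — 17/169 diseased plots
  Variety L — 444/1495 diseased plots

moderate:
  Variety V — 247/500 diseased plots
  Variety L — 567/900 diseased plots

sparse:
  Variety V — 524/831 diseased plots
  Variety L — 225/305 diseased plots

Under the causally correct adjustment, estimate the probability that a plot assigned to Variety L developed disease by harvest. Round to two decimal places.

0.46

Mid-season canopy is downstream of the variety. One should not condition on a consequence of treatment, so the overall rates are the right comparison.
So P(outcome | do(Variety L)) is just the pooled rate for Variety L: 1236/2700 = 0.458.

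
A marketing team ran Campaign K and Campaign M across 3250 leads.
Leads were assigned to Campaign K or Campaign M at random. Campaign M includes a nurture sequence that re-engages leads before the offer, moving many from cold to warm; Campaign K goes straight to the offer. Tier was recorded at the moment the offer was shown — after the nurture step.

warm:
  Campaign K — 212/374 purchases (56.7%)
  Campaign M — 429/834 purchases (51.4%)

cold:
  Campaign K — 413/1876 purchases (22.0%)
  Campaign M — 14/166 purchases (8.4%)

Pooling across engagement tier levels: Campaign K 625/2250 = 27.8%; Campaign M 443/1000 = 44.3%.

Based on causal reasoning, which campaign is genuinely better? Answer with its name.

Campaign M

Within every engagement tier level Campaign K has the higher rate, yet pooled Campaign M does — Simpson's reversal.
The distribution of engagement tier is itself part of what the campaign does — it is an intermediate outcome. Holding it fixed would remove that part of the effect; the total effect is the pooled difference.
Pooled: Campaign K 27.8% vs Campaign M 44.3%; Campaign M is higher overall.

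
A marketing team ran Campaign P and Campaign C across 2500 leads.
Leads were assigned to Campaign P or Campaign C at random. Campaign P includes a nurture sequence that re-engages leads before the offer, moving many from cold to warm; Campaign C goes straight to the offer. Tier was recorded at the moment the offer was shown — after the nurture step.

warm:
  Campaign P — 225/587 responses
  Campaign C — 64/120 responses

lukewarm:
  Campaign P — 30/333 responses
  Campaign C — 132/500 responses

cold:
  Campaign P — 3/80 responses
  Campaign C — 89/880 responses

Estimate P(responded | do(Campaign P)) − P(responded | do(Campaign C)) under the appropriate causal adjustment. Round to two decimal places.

Because the campaign influences engagement tier, engagement tier is a post-treatment mediator, not a confounder. Stratifying on it would bias the estimate; the causal effect is the crude pooled difference.
The causal difference is the pooled difference: 0.258 − 0.190 = +0.068.

+0.07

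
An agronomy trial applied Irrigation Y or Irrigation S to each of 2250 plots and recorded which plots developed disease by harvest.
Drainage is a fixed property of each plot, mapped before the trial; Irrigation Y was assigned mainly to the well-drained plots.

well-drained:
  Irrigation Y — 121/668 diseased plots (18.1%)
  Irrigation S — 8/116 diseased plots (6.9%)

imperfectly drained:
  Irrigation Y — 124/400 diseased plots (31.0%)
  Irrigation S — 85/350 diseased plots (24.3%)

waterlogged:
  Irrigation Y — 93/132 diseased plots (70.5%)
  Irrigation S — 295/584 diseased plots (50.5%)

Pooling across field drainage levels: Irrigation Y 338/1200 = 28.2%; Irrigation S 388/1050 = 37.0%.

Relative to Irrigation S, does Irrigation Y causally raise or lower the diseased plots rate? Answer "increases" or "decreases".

The field drainage-specific comparison favours Irrigation S throughout, but the pooled figures favour Irrigation Y. The question is whether to condition on field drainage.
The imbalance in field drainage arose from how plots were allocated, not from anything the irrigation did; and field drainage independently affects the outcome. The pooled gap is confounded — condition on field drainage.
Within each level — well-drained: 18.1% vs 6.9%; imperfectly drained: 31.0% vs 24.3%; waterlogged: 70.5% vs 50.5% — Irrigation S is lower every time.

increases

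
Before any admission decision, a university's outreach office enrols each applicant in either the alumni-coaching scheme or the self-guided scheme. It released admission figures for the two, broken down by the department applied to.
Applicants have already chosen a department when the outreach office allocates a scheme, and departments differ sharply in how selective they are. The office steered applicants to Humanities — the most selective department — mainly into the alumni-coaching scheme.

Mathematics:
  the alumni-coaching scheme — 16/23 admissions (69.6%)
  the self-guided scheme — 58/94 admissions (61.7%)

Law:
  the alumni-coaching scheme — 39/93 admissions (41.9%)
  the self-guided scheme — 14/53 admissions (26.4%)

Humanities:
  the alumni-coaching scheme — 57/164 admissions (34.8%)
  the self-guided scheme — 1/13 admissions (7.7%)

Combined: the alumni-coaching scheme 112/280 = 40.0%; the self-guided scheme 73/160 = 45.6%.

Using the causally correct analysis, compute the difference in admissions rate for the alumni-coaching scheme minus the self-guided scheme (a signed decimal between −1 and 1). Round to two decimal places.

+0.18

Department differs across outreach schemes for reasons unrelated to any effect of the outreach scheme itself, and it separately predicts the outcome — a classic confounder. We must compare within department levels.
Adjusting over the population distribution of department: 0.266·(0.696−0.617) + 0.332·(0.419−0.264) + 0.402·(0.348−0.077) = +0.181.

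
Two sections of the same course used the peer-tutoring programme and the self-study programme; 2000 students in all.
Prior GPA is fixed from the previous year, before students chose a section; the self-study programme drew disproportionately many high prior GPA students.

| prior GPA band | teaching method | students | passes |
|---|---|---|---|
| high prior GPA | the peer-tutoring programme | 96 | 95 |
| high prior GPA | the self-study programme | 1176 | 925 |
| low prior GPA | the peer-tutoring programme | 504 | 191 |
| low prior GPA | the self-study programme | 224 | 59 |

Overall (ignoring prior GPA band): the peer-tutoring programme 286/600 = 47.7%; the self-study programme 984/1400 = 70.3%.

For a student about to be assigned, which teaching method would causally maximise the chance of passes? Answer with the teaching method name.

the peer-tutoring programme

The prior GPA band-specific comparison favours the peer-tutoring programme throughout, but the pooled figures favour the self-study programme. The question is whether to condition on prior GPA band.
Nothing the teaching method does changes prior GPA band; the imbalance is an allocation artefact. With prior GPA band also predicting the outcome, the pooled figure is confounded, and the within-stratum comparison is the causal one.
Within each level — high prior GPA: 99.0% vs 78.7%; low prior GPA: 37.9% vs 26.3% — the peer-tutoring programme is higher every time.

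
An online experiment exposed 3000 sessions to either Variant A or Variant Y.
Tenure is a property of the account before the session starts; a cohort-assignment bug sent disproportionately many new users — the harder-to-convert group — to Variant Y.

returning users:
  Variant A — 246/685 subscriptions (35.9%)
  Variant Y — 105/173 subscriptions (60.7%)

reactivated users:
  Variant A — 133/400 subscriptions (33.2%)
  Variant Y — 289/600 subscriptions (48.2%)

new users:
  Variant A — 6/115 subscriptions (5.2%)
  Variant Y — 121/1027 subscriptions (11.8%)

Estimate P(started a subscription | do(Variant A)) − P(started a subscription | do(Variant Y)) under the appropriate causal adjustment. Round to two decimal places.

The imbalance in user tenure arose from how sessions were allocated, not from anything the variant did; and user tenure independently affects the outcome. The pooled gap is confounded — condition on user tenure.
Adjusting over the population distribution of user tenure: 0.286·(0.359−0.607) + 0.333·(0.333−0.482) + 0.381·(0.052−0.118) = -0.146.

-0.15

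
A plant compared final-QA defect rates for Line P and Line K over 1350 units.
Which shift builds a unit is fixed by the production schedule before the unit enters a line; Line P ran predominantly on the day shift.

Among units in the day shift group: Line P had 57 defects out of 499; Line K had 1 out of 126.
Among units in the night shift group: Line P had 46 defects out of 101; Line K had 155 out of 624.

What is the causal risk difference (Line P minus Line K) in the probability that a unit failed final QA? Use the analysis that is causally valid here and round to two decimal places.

Nothing the line does changes shift; the imbalance is an allocation artefact. With shift also predicting the outcome, the pooled figure is confounded, and the within-stratum comparison is the causal one.
Adjusting over the population distribution of shift: 0.463·(0.114−0.008) + 0.537·(0.455−0.248) = +0.160.

+0.16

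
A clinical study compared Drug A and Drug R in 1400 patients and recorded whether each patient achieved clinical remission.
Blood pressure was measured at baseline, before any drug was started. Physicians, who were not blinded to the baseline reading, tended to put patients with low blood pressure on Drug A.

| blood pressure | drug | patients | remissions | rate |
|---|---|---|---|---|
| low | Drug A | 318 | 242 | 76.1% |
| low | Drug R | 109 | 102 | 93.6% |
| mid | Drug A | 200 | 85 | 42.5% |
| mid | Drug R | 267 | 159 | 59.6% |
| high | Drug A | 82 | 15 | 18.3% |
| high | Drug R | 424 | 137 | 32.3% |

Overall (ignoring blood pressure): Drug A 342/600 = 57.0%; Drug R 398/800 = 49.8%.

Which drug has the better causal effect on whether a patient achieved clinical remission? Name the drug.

Drug R is higher inside every blood pressure stratum but Drug A is higher in aggregate. Whether to stratify depends on how blood pressure relates to the drug.
Nothing the drug does changes blood pressure; the imbalance is an allocation artefact. With blood pressure also predicting the outcome, the pooled figure is confounded, and the within-stratum comparison is the causal one.
Within each level — low: 76.1% vs 93.6%; mid: 42.5% vs 59.6%; high: 18.3% vs 32.3% — Drug R is higher every time.

Drug R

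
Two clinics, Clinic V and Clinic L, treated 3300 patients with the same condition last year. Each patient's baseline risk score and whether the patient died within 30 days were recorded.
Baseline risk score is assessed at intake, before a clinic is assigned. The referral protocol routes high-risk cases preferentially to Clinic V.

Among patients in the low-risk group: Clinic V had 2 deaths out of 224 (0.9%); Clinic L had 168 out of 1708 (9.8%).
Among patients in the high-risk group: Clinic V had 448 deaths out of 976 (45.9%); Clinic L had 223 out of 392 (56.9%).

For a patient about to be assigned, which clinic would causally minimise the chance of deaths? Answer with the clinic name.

Clinic V

Nothing the clinic does changes baseline risk score; the imbalance is an allocation artefact. With baseline risk score also predicting the outcome, the pooled figure is confounded, and the within-stratum comparison is the causal one.
Within each level — low-risk: 0.9% vs 9.8%; high-risk: 45.9% vs 56.9% — Clinic V is lower every time.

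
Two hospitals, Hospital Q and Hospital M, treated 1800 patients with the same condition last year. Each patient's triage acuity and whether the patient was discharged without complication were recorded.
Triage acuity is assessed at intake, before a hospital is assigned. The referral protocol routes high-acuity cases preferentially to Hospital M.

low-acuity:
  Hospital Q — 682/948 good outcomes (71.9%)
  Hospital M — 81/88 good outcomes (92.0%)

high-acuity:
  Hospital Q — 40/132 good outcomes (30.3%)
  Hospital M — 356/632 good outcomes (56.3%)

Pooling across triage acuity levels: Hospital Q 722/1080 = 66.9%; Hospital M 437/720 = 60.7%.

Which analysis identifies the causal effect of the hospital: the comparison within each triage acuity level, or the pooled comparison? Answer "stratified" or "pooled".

The stratified and pooled comparisons disagree (Hospital M wins within each triage acuity; Hospital Q wins overall), so the answer turns on the causal role of triage acuity.
Triage acuity is set before the hospital has any effect — it is not caused by the hospital — and it independently drives the outcome. That makes it a confounder, so the causal comparison is within triage acuity levels.
Within each level — low-acuity: 71.9% vs 92.0%; high-acuity: 30.3% vs 56.3% — Hospital M is higher every time.

stratified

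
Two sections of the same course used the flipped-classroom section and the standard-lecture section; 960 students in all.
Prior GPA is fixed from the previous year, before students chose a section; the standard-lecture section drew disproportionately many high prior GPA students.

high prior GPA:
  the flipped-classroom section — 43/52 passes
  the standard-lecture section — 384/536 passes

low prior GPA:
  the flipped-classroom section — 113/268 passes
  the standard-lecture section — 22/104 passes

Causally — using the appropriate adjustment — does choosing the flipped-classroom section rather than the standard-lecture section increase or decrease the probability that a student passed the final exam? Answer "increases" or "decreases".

Here prior GPA band is a common cause — it drives both which teaching method a case falls under and the outcome. The crude comparison mixes populations; the stratum-specific rates are the causally relevant ones.
Within each level — high prior GPA: 82.7% vs 71.6%; low prior GPA: 42.2% vs 21.2% — the flipped-classroom section is higher every time.

increases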